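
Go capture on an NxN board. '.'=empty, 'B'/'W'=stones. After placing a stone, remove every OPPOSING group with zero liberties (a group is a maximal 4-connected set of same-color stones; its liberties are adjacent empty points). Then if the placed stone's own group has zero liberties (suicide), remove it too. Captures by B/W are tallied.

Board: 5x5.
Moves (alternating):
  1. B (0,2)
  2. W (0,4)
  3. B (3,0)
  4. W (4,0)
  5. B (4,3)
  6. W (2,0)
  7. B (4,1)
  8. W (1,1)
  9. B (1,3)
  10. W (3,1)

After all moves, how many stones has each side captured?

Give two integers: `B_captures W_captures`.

Answer: 1 0

Derivation:
Move 1: B@(0,2) -> caps B=0 W=0
Move 2: W@(0,4) -> caps B=0 W=0
Move 3: B@(3,0) -> caps B=0 W=0
Move 4: W@(4,0) -> caps B=0 W=0
Move 5: B@(4,3) -> caps B=0 W=0
Move 6: W@(2,0) -> caps B=0 W=0
Move 7: B@(4,1) -> caps B=1 W=0
Move 8: W@(1,1) -> caps B=1 W=0
Move 9: B@(1,3) -> caps B=1 W=0
Move 10: W@(3,1) -> caps B=1 W=0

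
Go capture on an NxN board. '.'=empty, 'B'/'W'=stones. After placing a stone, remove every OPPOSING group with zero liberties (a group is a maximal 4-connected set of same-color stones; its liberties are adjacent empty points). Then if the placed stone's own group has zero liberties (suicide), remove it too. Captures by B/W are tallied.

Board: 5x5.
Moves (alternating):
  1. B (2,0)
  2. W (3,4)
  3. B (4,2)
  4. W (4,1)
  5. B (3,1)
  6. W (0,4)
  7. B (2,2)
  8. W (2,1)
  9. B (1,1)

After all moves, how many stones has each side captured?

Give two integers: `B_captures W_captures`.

Move 1: B@(2,0) -> caps B=0 W=0
Move 2: W@(3,4) -> caps B=0 W=0
Move 3: B@(4,2) -> caps B=0 W=0
Move 4: W@(4,1) -> caps B=0 W=0
Move 5: B@(3,1) -> caps B=0 W=0
Move 6: W@(0,4) -> caps B=0 W=0
Move 7: B@(2,2) -> caps B=0 W=0
Move 8: W@(2,1) -> caps B=0 W=0
Move 9: B@(1,1) -> caps B=1 W=0

Answer: 1 0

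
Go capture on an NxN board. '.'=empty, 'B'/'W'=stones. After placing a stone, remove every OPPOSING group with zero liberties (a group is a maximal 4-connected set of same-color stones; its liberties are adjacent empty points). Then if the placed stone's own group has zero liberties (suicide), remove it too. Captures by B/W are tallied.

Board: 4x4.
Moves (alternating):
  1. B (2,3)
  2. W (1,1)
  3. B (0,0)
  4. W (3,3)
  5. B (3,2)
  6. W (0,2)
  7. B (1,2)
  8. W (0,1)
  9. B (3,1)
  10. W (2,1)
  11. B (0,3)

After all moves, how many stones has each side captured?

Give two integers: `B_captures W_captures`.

Answer: 1 0

Derivation:
Move 1: B@(2,3) -> caps B=0 W=0
Move 2: W@(1,1) -> caps B=0 W=0
Move 3: B@(0,0) -> caps B=0 W=0
Move 4: W@(3,3) -> caps B=0 W=0
Move 5: B@(3,2) -> caps B=1 W=0
Move 6: W@(0,2) -> caps B=1 W=0
Move 7: B@(1,2) -> caps B=1 W=0
Move 8: W@(0,1) -> caps B=1 W=0
Move 9: B@(3,1) -> caps B=1 W=0
Move 10: W@(2,1) -> caps B=1 W=0
Move 11: B@(0,3) -> caps B=1 W=0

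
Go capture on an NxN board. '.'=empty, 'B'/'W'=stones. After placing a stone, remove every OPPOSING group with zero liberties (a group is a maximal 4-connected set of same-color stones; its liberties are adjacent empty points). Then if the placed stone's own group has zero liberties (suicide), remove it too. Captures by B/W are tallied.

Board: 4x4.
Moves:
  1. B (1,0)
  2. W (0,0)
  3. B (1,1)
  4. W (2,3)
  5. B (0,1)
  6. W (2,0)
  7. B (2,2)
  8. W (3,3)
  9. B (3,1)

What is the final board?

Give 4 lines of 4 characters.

Answer: .B..
BB..
W.BW
.B.W

Derivation:
Move 1: B@(1,0) -> caps B=0 W=0
Move 2: W@(0,0) -> caps B=0 W=0
Move 3: B@(1,1) -> caps B=0 W=0
Move 4: W@(2,3) -> caps B=0 W=0
Move 5: B@(0,1) -> caps B=1 W=0
Move 6: W@(2,0) -> caps B=1 W=0
Move 7: B@(2,2) -> caps B=1 W=0
Move 8: W@(3,3) -> caps B=1 W=0
Move 9: B@(3,1) -> caps B=1 W=0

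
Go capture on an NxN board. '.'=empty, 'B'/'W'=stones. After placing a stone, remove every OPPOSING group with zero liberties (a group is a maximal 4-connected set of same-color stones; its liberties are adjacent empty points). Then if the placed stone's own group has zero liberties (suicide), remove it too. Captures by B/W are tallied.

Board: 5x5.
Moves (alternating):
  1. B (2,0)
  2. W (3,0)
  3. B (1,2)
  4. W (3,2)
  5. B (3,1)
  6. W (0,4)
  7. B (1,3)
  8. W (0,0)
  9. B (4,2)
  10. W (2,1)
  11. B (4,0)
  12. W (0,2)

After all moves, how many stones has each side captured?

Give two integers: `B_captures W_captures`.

Answer: 1 0

Derivation:
Move 1: B@(2,0) -> caps B=0 W=0
Move 2: W@(3,0) -> caps B=0 W=0
Move 3: B@(1,2) -> caps B=0 W=0
Move 4: W@(3,2) -> caps B=0 W=0
Move 5: B@(3,1) -> caps B=0 W=0
Move 6: W@(0,4) -> caps B=0 W=0
Move 7: B@(1,3) -> caps B=0 W=0
Move 8: W@(0,0) -> caps B=0 W=0
Move 9: B@(4,2) -> caps B=0 W=0
Move 10: W@(2,1) -> caps B=0 W=0
Move 11: B@(4,0) -> caps B=1 W=0
Move 12: W@(0,2) -> caps B=1 W=0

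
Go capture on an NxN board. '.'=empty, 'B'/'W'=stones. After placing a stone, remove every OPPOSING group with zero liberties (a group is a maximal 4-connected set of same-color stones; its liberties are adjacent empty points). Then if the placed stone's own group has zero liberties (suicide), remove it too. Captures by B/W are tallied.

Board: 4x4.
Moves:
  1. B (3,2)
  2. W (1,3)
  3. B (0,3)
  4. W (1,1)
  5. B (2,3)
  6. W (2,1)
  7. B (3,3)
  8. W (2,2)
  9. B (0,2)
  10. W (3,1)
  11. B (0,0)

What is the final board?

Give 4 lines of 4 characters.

Answer: B.BB
.W.W
.WW.
.W..

Derivation:
Move 1: B@(3,2) -> caps B=0 W=0
Move 2: W@(1,3) -> caps B=0 W=0
Move 3: B@(0,3) -> caps B=0 W=0
Move 4: W@(1,1) -> caps B=0 W=0
Move 5: B@(2,3) -> caps B=0 W=0
Move 6: W@(2,1) -> caps B=0 W=0
Move 7: B@(3,3) -> caps B=0 W=0
Move 8: W@(2,2) -> caps B=0 W=0
Move 9: B@(0,2) -> caps B=0 W=0
Move 10: W@(3,1) -> caps B=0 W=3
Move 11: B@(0,0) -> caps B=0 W=3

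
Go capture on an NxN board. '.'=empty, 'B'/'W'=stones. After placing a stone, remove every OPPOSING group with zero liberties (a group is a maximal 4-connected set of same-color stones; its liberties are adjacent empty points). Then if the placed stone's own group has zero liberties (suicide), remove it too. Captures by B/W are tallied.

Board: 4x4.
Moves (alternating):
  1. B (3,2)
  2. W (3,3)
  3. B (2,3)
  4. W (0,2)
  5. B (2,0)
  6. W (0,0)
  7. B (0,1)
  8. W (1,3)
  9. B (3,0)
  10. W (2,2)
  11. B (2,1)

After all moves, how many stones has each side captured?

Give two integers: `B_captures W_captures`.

Answer: 1 0

Derivation:
Move 1: B@(3,2) -> caps B=0 W=0
Move 2: W@(3,3) -> caps B=0 W=0
Move 3: B@(2,3) -> caps B=1 W=0
Move 4: W@(0,2) -> caps B=1 W=0
Move 5: B@(2,0) -> caps B=1 W=0
Move 6: W@(0,0) -> caps B=1 W=0
Move 7: B@(0,1) -> caps B=1 W=0
Move 8: W@(1,3) -> caps B=1 W=0
Move 9: B@(3,0) -> caps B=1 W=0
Move 10: W@(2,2) -> caps B=1 W=0
Move 11: B@(2,1) -> caps B=1 W=0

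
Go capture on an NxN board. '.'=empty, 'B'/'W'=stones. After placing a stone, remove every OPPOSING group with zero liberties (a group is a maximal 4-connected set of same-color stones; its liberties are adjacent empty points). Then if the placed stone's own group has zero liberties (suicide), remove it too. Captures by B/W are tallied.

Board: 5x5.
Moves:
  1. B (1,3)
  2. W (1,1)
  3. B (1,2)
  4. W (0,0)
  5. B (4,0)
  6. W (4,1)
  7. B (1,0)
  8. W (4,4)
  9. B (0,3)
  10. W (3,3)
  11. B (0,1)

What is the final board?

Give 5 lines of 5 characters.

Move 1: B@(1,3) -> caps B=0 W=0
Move 2: W@(1,1) -> caps B=0 W=0
Move 3: B@(1,2) -> caps B=0 W=0
Move 4: W@(0,0) -> caps B=0 W=0
Move 5: B@(4,0) -> caps B=0 W=0
Move 6: W@(4,1) -> caps B=0 W=0
Move 7: B@(1,0) -> caps B=0 W=0
Move 8: W@(4,4) -> caps B=0 W=0
Move 9: B@(0,3) -> caps B=0 W=0
Move 10: W@(3,3) -> caps B=0 W=0
Move 11: B@(0,1) -> caps B=1 W=0

Answer: .B.B.
BWBB.
.....
...W.
BW..W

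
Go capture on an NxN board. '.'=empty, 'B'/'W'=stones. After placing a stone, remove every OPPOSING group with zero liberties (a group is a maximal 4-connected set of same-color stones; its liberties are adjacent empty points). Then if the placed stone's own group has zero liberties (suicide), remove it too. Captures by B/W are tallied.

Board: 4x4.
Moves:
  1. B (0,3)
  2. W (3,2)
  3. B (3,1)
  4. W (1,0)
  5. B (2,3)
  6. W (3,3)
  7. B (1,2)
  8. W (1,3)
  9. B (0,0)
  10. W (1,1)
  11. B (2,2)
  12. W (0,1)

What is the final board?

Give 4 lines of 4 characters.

Answer: .W.B
WWB.
..BB
.B..

Derivation:
Move 1: B@(0,3) -> caps B=0 W=0
Move 2: W@(3,2) -> caps B=0 W=0
Move 3: B@(3,1) -> caps B=0 W=0
Move 4: W@(1,0) -> caps B=0 W=0
Move 5: B@(2,3) -> caps B=0 W=0
Move 6: W@(3,3) -> caps B=0 W=0
Move 7: B@(1,2) -> caps B=0 W=0
Move 8: W@(1,3) -> caps B=0 W=0
Move 9: B@(0,0) -> caps B=0 W=0
Move 10: W@(1,1) -> caps B=0 W=0
Move 11: B@(2,2) -> caps B=2 W=0
Move 12: W@(0,1) -> caps B=2 W=1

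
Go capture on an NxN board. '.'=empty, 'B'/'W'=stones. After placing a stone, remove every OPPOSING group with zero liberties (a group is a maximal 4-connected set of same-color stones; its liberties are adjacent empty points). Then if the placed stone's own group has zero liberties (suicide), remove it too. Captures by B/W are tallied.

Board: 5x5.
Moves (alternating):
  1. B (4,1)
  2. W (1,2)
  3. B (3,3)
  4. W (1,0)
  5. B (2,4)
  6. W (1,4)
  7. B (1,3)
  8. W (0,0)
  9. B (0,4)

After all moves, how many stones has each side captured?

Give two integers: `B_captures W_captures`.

Answer: 1 0

Derivation:
Move 1: B@(4,1) -> caps B=0 W=0
Move 2: W@(1,2) -> caps B=0 W=0
Move 3: B@(3,3) -> caps B=0 W=0
Move 4: W@(1,0) -> caps B=0 W=0
Move 5: B@(2,4) -> caps B=0 W=0
Move 6: W@(1,4) -> caps B=0 W=0
Move 7: B@(1,3) -> caps B=0 W=0
Move 8: W@(0,0) -> caps B=0 W=0
Move 9: B@(0,4) -> caps B=1 W=0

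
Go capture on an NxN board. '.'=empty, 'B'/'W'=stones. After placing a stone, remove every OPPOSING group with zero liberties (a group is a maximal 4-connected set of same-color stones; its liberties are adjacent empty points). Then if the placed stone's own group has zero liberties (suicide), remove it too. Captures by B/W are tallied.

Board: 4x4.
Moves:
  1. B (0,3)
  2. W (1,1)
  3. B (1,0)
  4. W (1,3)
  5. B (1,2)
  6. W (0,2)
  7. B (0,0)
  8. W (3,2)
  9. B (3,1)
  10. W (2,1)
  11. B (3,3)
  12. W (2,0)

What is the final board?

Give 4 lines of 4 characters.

Move 1: B@(0,3) -> caps B=0 W=0
Move 2: W@(1,1) -> caps B=0 W=0
Move 3: B@(1,0) -> caps B=0 W=0
Move 4: W@(1,3) -> caps B=0 W=0
Move 5: B@(1,2) -> caps B=0 W=0
Move 6: W@(0,2) -> caps B=0 W=1
Move 7: B@(0,0) -> caps B=0 W=1
Move 8: W@(3,2) -> caps B=0 W=1
Move 9: B@(3,1) -> caps B=0 W=1
Move 10: W@(2,1) -> caps B=0 W=1
Move 11: B@(3,3) -> caps B=0 W=1
Move 12: W@(2,0) -> caps B=0 W=1

Answer: B.W.
BWBW
WW..
.BWB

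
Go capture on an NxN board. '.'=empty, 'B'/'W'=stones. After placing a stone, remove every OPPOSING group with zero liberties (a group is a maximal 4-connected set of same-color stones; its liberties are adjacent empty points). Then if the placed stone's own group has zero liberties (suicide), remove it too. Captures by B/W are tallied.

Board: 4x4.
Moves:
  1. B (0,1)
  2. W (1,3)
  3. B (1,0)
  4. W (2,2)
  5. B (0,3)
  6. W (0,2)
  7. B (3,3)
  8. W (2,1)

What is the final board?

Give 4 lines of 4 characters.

Answer: .BW.
B..W
.WW.
...B

Derivation:
Move 1: B@(0,1) -> caps B=0 W=0
Move 2: W@(1,3) -> caps B=0 W=0
Move 3: B@(1,0) -> caps B=0 W=0
Move 4: W@(2,2) -> caps B=0 W=0
Move 5: B@(0,3) -> caps B=0 W=0
Move 6: W@(0,2) -> caps B=0 W=1
Move 7: B@(3,3) -> caps B=0 W=1
Move 8: W@(2,1) -> caps B=0 W=1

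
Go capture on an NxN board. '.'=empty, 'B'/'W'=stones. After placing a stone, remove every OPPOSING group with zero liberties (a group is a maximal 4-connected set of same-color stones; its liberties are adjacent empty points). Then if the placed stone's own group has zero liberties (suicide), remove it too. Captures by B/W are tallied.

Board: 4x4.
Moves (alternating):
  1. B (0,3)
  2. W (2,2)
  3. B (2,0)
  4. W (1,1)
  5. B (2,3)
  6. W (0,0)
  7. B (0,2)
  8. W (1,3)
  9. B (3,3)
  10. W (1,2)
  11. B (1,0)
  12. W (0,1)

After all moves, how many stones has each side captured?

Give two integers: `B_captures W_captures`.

Move 1: B@(0,3) -> caps B=0 W=0
Move 2: W@(2,2) -> caps B=0 W=0
Move 3: B@(2,0) -> caps B=0 W=0
Move 4: W@(1,1) -> caps B=0 W=0
Move 5: B@(2,3) -> caps B=0 W=0
Move 6: W@(0,0) -> caps B=0 W=0
Move 7: B@(0,2) -> caps B=0 W=0
Move 8: W@(1,3) -> caps B=0 W=0
Move 9: B@(3,3) -> caps B=0 W=0
Move 10: W@(1,2) -> caps B=0 W=0
Move 11: B@(1,0) -> caps B=0 W=0
Move 12: W@(0,1) -> caps B=0 W=2

Answer: 0 2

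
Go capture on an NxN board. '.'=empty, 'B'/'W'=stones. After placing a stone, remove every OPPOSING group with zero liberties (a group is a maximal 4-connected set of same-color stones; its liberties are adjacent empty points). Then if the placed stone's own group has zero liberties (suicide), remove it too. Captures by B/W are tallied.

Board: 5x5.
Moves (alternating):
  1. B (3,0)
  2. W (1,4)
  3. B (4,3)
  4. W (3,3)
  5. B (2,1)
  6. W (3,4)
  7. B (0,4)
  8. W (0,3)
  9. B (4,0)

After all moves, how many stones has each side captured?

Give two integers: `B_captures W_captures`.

Move 1: B@(3,0) -> caps B=0 W=0
Move 2: W@(1,4) -> caps B=0 W=0
Move 3: B@(4,3) -> caps B=0 W=0
Move 4: W@(3,3) -> caps B=0 W=0
Move 5: B@(2,1) -> caps B=0 W=0
Move 6: W@(3,4) -> caps B=0 W=0
Move 7: B@(0,4) -> caps B=0 W=0
Move 8: W@(0,3) -> caps B=0 W=1
Move 9: B@(4,0) -> caps B=0 W=1

Answer: 0 1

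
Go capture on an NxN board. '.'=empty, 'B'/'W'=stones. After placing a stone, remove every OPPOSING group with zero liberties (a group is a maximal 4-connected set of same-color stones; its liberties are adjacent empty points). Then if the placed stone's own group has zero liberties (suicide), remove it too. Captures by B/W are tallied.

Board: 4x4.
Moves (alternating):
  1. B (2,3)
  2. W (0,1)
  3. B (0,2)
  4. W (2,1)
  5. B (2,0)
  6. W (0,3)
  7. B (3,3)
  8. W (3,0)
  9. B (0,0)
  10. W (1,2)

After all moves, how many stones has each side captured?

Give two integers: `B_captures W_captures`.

Move 1: B@(2,3) -> caps B=0 W=0
Move 2: W@(0,1) -> caps B=0 W=0
Move 3: B@(0,2) -> caps B=0 W=0
Move 4: W@(2,1) -> caps B=0 W=0
Move 5: B@(2,0) -> caps B=0 W=0
Move 6: W@(0,3) -> caps B=0 W=0
Move 7: B@(3,3) -> caps B=0 W=0
Move 8: W@(3,0) -> caps B=0 W=0
Move 9: B@(0,0) -> caps B=0 W=0
Move 10: W@(1,2) -> caps B=0 W=1

Answer: 0 1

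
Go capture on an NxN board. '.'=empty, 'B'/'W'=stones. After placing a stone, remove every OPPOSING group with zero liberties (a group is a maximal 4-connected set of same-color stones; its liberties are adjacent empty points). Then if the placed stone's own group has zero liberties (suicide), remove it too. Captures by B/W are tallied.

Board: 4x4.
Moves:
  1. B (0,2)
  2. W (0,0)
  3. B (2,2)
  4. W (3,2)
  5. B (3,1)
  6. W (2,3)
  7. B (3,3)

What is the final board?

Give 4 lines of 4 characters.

Answer: W.B.
....
..BW
.B.B

Derivation:
Move 1: B@(0,2) -> caps B=0 W=0
Move 2: W@(0,0) -> caps B=0 W=0
Move 3: B@(2,2) -> caps B=0 W=0
Move 4: W@(3,2) -> caps B=0 W=0
Move 5: B@(3,1) -> caps B=0 W=0
Move 6: W@(2,3) -> caps B=0 W=0
Move 7: B@(3,3) -> caps B=1 W=0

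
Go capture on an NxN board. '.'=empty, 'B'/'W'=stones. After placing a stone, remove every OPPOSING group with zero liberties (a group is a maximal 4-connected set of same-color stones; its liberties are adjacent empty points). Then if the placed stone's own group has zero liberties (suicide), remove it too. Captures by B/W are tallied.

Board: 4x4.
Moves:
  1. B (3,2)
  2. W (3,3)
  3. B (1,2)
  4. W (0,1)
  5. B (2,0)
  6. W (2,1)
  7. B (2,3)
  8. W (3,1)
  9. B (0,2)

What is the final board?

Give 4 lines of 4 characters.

Answer: .WB.
..B.
BW.B
.WB.

Derivation:
Move 1: B@(3,2) -> caps B=0 W=0
Move 2: W@(3,3) -> caps B=0 W=0
Move 3: B@(1,2) -> caps B=0 W=0
Move 4: W@(0,1) -> caps B=0 W=0
Move 5: B@(2,0) -> caps B=0 W=0
Move 6: W@(2,1) -> caps B=0 W=0
Move 7: B@(2,3) -> caps B=1 W=0
Move 8: W@(3,1) -> caps B=1 W=0
Move 9: B@(0,2) -> caps B=1 W=0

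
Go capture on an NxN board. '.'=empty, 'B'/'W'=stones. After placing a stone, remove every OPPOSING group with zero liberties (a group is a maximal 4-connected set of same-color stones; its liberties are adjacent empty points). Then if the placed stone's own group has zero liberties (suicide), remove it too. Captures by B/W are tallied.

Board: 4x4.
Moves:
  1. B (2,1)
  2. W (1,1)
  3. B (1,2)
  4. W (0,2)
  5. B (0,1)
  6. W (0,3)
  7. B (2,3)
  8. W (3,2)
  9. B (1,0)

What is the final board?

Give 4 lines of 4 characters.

Move 1: B@(2,1) -> caps B=0 W=0
Move 2: W@(1,1) -> caps B=0 W=0
Move 3: B@(1,2) -> caps B=0 W=0
Move 4: W@(0,2) -> caps B=0 W=0
Move 5: B@(0,1) -> caps B=0 W=0
Move 6: W@(0,3) -> caps B=0 W=0
Move 7: B@(2,3) -> caps B=0 W=0
Move 8: W@(3,2) -> caps B=0 W=0
Move 9: B@(1,0) -> caps B=1 W=0

Answer: .BWW
B.B.
.B.B
..W.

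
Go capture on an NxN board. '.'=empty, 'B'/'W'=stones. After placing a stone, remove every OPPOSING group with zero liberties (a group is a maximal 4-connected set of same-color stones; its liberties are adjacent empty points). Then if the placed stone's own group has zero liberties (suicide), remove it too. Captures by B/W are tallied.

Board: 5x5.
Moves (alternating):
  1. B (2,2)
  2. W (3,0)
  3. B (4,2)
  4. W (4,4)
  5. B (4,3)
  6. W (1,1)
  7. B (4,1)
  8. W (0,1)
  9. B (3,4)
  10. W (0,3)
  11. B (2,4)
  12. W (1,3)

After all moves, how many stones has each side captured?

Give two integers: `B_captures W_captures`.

Move 1: B@(2,2) -> caps B=0 W=0
Move 2: W@(3,0) -> caps B=0 W=0
Move 3: B@(4,2) -> caps B=0 W=0
Move 4: W@(4,4) -> caps B=0 W=0
Move 5: B@(4,3) -> caps B=0 W=0
Move 6: W@(1,1) -> caps B=0 W=0
Move 7: B@(4,1) -> caps B=0 W=0
Move 8: W@(0,1) -> caps B=0 W=0
Move 9: B@(3,4) -> caps B=1 W=0
Move 10: W@(0,3) -> caps B=1 W=0
Move 11: B@(2,4) -> caps B=1 W=0
Move 12: W@(1,3) -> caps B=1 W=0

Answer: 1 0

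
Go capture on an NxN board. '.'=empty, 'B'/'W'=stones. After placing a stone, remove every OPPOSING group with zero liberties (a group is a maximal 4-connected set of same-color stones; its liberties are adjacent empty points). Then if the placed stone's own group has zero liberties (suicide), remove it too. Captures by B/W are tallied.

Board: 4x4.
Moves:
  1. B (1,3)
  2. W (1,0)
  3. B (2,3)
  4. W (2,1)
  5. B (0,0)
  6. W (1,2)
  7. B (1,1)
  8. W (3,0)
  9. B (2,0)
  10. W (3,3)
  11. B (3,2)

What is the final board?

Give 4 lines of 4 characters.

Answer: B...
.BWB
BW.B
W.B.

Derivation:
Move 1: B@(1,3) -> caps B=0 W=0
Move 2: W@(1,0) -> caps B=0 W=0
Move 3: B@(2,3) -> caps B=0 W=0
Move 4: W@(2,1) -> caps B=0 W=0
Move 5: B@(0,0) -> caps B=0 W=0
Move 6: W@(1,2) -> caps B=0 W=0
Move 7: B@(1,1) -> caps B=0 W=0
Move 8: W@(3,0) -> caps B=0 W=0
Move 9: B@(2,0) -> caps B=1 W=0
Move 10: W@(3,3) -> caps B=1 W=0
Move 11: B@(3,2) -> caps B=2 W=0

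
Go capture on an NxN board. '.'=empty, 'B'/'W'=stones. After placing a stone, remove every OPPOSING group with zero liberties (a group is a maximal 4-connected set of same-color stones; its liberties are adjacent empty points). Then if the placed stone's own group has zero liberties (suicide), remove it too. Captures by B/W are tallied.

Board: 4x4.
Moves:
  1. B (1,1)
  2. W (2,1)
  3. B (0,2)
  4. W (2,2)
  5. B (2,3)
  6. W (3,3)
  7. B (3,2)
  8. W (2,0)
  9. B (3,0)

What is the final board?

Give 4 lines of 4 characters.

Move 1: B@(1,1) -> caps B=0 W=0
Move 2: W@(2,1) -> caps B=0 W=0
Move 3: B@(0,2) -> caps B=0 W=0
Move 4: W@(2,2) -> caps B=0 W=0
Move 5: B@(2,3) -> caps B=0 W=0
Move 6: W@(3,3) -> caps B=0 W=0
Move 7: B@(3,2) -> caps B=1 W=0
Move 8: W@(2,0) -> caps B=1 W=0
Move 9: B@(3,0) -> caps B=1 W=0

Answer: ..B.
.B..
WWWB
B.B.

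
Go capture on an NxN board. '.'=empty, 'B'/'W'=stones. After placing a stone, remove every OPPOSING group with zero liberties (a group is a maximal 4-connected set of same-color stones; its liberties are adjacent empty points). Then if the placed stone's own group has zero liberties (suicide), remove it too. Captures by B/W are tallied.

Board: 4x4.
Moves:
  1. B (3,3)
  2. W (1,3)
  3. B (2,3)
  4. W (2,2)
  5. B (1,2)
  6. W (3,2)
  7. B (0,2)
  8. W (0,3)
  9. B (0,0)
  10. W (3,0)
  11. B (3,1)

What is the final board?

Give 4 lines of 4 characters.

Move 1: B@(3,3) -> caps B=0 W=0
Move 2: W@(1,3) -> caps B=0 W=0
Move 3: B@(2,3) -> caps B=0 W=0
Move 4: W@(2,2) -> caps B=0 W=0
Move 5: B@(1,2) -> caps B=0 W=0
Move 6: W@(3,2) -> caps B=0 W=2
Move 7: B@(0,2) -> caps B=0 W=2
Move 8: W@(0,3) -> caps B=0 W=2
Move 9: B@(0,0) -> caps B=0 W=2
Move 10: W@(3,0) -> caps B=0 W=2
Move 11: B@(3,1) -> caps B=0 W=2

Answer: B.BW
..BW
..W.
WBW.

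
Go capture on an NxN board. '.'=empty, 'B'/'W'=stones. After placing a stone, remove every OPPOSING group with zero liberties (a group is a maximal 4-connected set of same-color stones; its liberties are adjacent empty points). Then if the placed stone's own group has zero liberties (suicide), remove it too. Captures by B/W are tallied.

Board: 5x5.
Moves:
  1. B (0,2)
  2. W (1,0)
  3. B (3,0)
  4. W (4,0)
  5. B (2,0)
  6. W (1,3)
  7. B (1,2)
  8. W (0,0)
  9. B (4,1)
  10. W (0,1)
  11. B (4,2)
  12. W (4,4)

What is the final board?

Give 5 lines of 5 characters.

Move 1: B@(0,2) -> caps B=0 W=0
Move 2: W@(1,0) -> caps B=0 W=0
Move 3: B@(3,0) -> caps B=0 W=0
Move 4: W@(4,0) -> caps B=0 W=0
Move 5: B@(2,0) -> caps B=0 W=0
Move 6: W@(1,3) -> caps B=0 W=0
Move 7: B@(1,2) -> caps B=0 W=0
Move 8: W@(0,0) -> caps B=0 W=0
Move 9: B@(4,1) -> caps B=1 W=0
Move 10: W@(0,1) -> caps B=1 W=0
Move 11: B@(4,2) -> caps B=1 W=0
Move 12: W@(4,4) -> caps B=1 W=0

Answer: WWB..
W.BW.
B....
B....
.BB.W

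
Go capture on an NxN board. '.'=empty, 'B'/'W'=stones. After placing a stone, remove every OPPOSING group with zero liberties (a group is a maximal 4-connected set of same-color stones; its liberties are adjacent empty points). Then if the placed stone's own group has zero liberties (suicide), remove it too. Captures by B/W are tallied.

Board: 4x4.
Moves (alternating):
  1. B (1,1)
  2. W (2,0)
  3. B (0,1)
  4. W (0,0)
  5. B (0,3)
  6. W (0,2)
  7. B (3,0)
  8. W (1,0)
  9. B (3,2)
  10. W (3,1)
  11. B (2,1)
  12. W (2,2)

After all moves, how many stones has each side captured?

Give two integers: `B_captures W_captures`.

Answer: 0 1

Derivation:
Move 1: B@(1,1) -> caps B=0 W=0
Move 2: W@(2,0) -> caps B=0 W=0
Move 3: B@(0,1) -> caps B=0 W=0
Move 4: W@(0,0) -> caps B=0 W=0
Move 5: B@(0,3) -> caps B=0 W=0
Move 6: W@(0,2) -> caps B=0 W=0
Move 7: B@(3,0) -> caps B=0 W=0
Move 8: W@(1,0) -> caps B=0 W=0
Move 9: B@(3,2) -> caps B=0 W=0
Move 10: W@(3,1) -> caps B=0 W=1
Move 11: B@(2,1) -> caps B=0 W=1
Move 12: W@(2,2) -> caps B=0 W=1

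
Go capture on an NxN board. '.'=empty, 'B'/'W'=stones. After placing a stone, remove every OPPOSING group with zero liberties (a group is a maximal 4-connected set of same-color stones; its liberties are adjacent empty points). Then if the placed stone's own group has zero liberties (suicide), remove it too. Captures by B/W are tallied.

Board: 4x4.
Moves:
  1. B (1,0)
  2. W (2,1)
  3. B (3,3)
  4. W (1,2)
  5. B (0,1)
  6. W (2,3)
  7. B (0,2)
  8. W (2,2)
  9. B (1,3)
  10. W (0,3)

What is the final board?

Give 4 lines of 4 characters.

Answer: .BBW
B.W.
.WWW
...B

Derivation:
Move 1: B@(1,0) -> caps B=0 W=0
Move 2: W@(2,1) -> caps B=0 W=0
Move 3: B@(3,3) -> caps B=0 W=0
Move 4: W@(1,2) -> caps B=0 W=0
Move 5: B@(0,1) -> caps B=0 W=0
Move 6: W@(2,3) -> caps B=0 W=0
Move 7: B@(0,2) -> caps B=0 W=0
Move 8: W@(2,2) -> caps B=0 W=0
Move 9: B@(1,3) -> caps B=0 W=0
Move 10: W@(0,3) -> caps B=0 W=1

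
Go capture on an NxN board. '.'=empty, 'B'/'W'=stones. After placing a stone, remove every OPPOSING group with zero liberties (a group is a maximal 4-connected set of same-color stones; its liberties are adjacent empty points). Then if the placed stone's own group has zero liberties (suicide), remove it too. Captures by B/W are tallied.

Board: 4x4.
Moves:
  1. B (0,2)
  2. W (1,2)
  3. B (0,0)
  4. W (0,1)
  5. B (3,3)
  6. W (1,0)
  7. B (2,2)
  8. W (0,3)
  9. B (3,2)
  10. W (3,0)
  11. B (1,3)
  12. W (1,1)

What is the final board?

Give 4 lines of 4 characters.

Answer: .W.W
WWWB
..B.
W.BB

Derivation:
Move 1: B@(0,2) -> caps B=0 W=0
Move 2: W@(1,2) -> caps B=0 W=0
Move 3: B@(0,0) -> caps B=0 W=0
Move 4: W@(0,1) -> caps B=0 W=0
Move 5: B@(3,3) -> caps B=0 W=0
Move 6: W@(1,0) -> caps B=0 W=1
Move 7: B@(2,2) -> caps B=0 W=1
Move 8: W@(0,3) -> caps B=0 W=2
Move 9: B@(3,2) -> caps B=0 W=2
Move 10: W@(3,0) -> caps B=0 W=2
Move 11: B@(1,3) -> caps B=0 W=2
Move 12: W@(1,1) -> caps B=0 W=2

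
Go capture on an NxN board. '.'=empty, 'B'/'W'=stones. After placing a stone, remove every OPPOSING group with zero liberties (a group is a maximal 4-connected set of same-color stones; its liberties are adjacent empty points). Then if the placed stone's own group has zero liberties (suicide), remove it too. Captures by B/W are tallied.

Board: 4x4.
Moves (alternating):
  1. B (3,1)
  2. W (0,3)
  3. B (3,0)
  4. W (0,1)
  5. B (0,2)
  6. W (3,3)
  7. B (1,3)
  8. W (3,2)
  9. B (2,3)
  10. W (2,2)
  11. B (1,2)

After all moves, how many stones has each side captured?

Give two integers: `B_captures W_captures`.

Move 1: B@(3,1) -> caps B=0 W=0
Move 2: W@(0,3) -> caps B=0 W=0
Move 3: B@(3,0) -> caps B=0 W=0
Move 4: W@(0,1) -> caps B=0 W=0
Move 5: B@(0,2) -> caps B=0 W=0
Move 6: W@(3,3) -> caps B=0 W=0
Move 7: B@(1,3) -> caps B=1 W=0
Move 8: W@(3,2) -> caps B=1 W=0
Move 9: B@(2,3) -> caps B=1 W=0
Move 10: W@(2,2) -> caps B=1 W=0
Move 11: B@(1,2) -> caps B=1 W=0

Answer: 1 0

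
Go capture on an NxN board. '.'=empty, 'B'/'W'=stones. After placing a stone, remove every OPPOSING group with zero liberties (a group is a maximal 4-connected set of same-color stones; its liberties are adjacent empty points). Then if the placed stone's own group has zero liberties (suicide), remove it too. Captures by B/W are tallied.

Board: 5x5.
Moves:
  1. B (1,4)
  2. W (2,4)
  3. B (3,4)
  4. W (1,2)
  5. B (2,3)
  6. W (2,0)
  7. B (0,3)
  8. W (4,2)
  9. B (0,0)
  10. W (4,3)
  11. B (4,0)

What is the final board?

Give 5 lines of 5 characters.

Answer: B..B.
..W.B
W..B.
....B
B.WW.

Derivation:
Move 1: B@(1,4) -> caps B=0 W=0
Move 2: W@(2,4) -> caps B=0 W=0
Move 3: B@(3,4) -> caps B=0 W=0
Move 4: W@(1,2) -> caps B=0 W=0
Move 5: B@(2,3) -> caps B=1 W=0
Move 6: W@(2,0) -> caps B=1 W=0
Move 7: B@(0,3) -> caps B=1 W=0
Move 8: W@(4,2) -> caps B=1 W=0
Move 9: B@(0,0) -> caps B=1 W=0
Move 10: W@(4,3) -> caps B=1 W=0
Move 11: B@(4,0) -> caps B=1 W=0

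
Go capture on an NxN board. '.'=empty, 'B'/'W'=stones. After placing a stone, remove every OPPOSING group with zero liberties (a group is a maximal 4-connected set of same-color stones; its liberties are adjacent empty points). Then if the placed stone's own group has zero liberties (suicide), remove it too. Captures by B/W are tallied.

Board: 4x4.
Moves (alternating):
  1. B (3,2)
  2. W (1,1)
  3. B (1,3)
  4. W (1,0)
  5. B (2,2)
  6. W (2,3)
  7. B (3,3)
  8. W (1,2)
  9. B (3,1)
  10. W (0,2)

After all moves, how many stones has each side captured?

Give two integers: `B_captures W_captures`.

Move 1: B@(3,2) -> caps B=0 W=0
Move 2: W@(1,1) -> caps B=0 W=0
Move 3: B@(1,3) -> caps B=0 W=0
Move 4: W@(1,0) -> caps B=0 W=0
Move 5: B@(2,2) -> caps B=0 W=0
Move 6: W@(2,3) -> caps B=0 W=0
Move 7: B@(3,3) -> caps B=1 W=0
Move 8: W@(1,2) -> caps B=1 W=0
Move 9: B@(3,1) -> caps B=1 W=0
Move 10: W@(0,2) -> caps B=1 W=0

Answer: 1 0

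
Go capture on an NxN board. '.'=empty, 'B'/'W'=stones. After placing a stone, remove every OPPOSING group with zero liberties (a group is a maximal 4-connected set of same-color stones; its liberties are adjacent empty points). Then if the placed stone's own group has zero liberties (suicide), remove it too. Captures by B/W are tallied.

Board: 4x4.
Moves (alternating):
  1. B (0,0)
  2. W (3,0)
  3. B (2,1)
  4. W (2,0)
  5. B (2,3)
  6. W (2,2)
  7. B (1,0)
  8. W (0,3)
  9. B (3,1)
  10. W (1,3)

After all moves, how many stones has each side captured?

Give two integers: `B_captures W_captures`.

Answer: 2 0

Derivation:
Move 1: B@(0,0) -> caps B=0 W=0
Move 2: W@(3,0) -> caps B=0 W=0
Move 3: B@(2,1) -> caps B=0 W=0
Move 4: W@(2,0) -> caps B=0 W=0
Move 5: B@(2,3) -> caps B=0 W=0
Move 6: W@(2,2) -> caps B=0 W=0
Move 7: B@(1,0) -> caps B=0 W=0
Move 8: W@(0,3) -> caps B=0 W=0
Move 9: B@(3,1) -> caps B=2 W=0
Move 10: W@(1,3) -> caps B=2 W=0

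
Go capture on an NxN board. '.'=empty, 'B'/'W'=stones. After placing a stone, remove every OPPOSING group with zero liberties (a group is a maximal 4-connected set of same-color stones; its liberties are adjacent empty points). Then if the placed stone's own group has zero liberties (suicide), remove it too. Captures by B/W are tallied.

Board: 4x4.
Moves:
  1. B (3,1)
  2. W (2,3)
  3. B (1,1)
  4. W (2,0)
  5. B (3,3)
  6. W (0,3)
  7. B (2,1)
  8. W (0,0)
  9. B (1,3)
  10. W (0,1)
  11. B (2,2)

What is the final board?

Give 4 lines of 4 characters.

Answer: WW.W
.B.B
WBB.
.B.B

Derivation:
Move 1: B@(3,1) -> caps B=0 W=0
Move 2: W@(2,3) -> caps B=0 W=0
Move 3: B@(1,1) -> caps B=0 W=0
Move 4: W@(2,0) -> caps B=0 W=0
Move 5: B@(3,3) -> caps B=0 W=0
Move 6: W@(0,3) -> caps B=0 W=0
Move 7: B@(2,1) -> caps B=0 W=0
Move 8: W@(0,0) -> caps B=0 W=0
Move 9: B@(1,3) -> caps B=0 W=0
Move 10: W@(0,1) -> caps B=0 W=0
Move 11: B@(2,2) -> caps B=1 W=0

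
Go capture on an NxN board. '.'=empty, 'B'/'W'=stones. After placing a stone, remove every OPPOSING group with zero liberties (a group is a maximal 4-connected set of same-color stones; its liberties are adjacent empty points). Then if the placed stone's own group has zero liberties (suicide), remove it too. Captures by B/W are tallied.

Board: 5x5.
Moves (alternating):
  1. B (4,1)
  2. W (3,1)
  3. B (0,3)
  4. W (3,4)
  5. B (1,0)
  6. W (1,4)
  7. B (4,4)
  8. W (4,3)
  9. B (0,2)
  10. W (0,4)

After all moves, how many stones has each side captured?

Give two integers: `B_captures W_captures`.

Move 1: B@(4,1) -> caps B=0 W=0
Move 2: W@(3,1) -> caps B=0 W=0
Move 3: B@(0,3) -> caps B=0 W=0
Move 4: W@(3,4) -> caps B=0 W=0
Move 5: B@(1,0) -> caps B=0 W=0
Move 6: W@(1,4) -> caps B=0 W=0
Move 7: B@(4,4) -> caps B=0 W=0
Move 8: W@(4,3) -> caps B=0 W=1
Move 9: B@(0,2) -> caps B=0 W=1
Move 10: W@(0,4) -> caps B=0 W=1

Answer: 0 1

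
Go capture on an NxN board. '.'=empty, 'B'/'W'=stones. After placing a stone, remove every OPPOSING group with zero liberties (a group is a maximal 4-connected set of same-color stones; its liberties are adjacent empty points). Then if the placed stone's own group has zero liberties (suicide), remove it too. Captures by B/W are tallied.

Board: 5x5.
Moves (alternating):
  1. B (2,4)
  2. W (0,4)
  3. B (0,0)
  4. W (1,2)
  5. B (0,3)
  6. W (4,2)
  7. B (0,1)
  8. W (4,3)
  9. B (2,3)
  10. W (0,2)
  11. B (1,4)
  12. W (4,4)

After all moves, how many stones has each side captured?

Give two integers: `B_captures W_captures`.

Answer: 1 0

Derivation:
Move 1: B@(2,4) -> caps B=0 W=0
Move 2: W@(0,4) -> caps B=0 W=0
Move 3: B@(0,0) -> caps B=0 W=0
Move 4: W@(1,2) -> caps B=0 W=0
Move 5: B@(0,3) -> caps B=0 W=0
Move 6: W@(4,2) -> caps B=0 W=0
Move 7: B@(0,1) -> caps B=0 W=0
Move 8: W@(4,3) -> caps B=0 W=0
Move 9: B@(2,3) -> caps B=0 W=0
Move 10: W@(0,2) -> caps B=0 W=0
Move 11: B@(1,4) -> caps B=1 W=0
Move 12: W@(4,4) -> caps B=1 W=0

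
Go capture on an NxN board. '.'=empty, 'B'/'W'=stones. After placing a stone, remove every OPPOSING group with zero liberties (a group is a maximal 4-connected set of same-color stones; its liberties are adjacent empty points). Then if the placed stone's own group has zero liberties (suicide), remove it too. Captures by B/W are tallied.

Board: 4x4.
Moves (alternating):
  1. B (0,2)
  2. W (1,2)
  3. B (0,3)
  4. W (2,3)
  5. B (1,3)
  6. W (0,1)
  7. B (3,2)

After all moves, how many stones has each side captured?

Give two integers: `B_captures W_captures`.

Move 1: B@(0,2) -> caps B=0 W=0
Move 2: W@(1,2) -> caps B=0 W=0
Move 3: B@(0,3) -> caps B=0 W=0
Move 4: W@(2,3) -> caps B=0 W=0
Move 5: B@(1,3) -> caps B=0 W=0
Move 6: W@(0,1) -> caps B=0 W=3
Move 7: B@(3,2) -> caps B=0 W=3

Answer: 0 3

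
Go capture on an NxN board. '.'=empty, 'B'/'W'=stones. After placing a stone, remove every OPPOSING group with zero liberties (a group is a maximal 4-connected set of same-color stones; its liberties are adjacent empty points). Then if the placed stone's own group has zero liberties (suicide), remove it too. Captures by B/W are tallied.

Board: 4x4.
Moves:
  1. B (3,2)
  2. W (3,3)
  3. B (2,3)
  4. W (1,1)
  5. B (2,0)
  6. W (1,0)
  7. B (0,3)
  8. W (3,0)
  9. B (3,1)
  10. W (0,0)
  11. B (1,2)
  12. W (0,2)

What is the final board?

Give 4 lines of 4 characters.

Answer: W.WB
WWB.
B..B
.BB.

Derivation:
Move 1: B@(3,2) -> caps B=0 W=0
Move 2: W@(3,3) -> caps B=0 W=0
Move 3: B@(2,3) -> caps B=1 W=0
Move 4: W@(1,1) -> caps B=1 W=0
Move 5: B@(2,0) -> caps B=1 W=0
Move 6: W@(1,0) -> caps B=1 W=0
Move 7: B@(0,3) -> caps B=1 W=0
Move 8: W@(3,0) -> caps B=1 W=0
Move 9: B@(3,1) -> caps B=2 W=0
Move 10: W@(0,0) -> caps B=2 W=0
Move 11: B@(1,2) -> caps B=2 W=0
Move 12: W@(0,2) -> caps B=2 W=0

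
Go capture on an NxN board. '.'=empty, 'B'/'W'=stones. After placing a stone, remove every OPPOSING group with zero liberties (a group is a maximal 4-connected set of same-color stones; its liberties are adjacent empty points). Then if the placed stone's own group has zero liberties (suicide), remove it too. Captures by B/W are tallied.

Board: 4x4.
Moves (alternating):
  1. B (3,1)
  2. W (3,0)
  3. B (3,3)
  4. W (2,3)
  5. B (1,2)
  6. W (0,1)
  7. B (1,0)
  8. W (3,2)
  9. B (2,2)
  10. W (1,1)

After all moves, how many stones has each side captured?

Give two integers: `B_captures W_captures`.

Move 1: B@(3,1) -> caps B=0 W=0
Move 2: W@(3,0) -> caps B=0 W=0
Move 3: B@(3,3) -> caps B=0 W=0
Move 4: W@(2,3) -> caps B=0 W=0
Move 5: B@(1,2) -> caps B=0 W=0
Move 6: W@(0,1) -> caps B=0 W=0
Move 7: B@(1,0) -> caps B=0 W=0
Move 8: W@(3,2) -> caps B=0 W=1
Move 9: B@(2,2) -> caps B=0 W=1
Move 10: W@(1,1) -> caps B=0 W=1

Answer: 0 1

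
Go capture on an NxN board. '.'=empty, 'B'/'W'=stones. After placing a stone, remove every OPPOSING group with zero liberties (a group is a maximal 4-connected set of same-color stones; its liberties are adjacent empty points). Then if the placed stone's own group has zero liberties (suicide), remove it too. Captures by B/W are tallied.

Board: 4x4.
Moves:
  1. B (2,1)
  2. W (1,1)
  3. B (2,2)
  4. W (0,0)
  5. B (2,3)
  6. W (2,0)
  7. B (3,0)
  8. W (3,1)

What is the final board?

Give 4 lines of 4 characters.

Move 1: B@(2,1) -> caps B=0 W=0
Move 2: W@(1,1) -> caps B=0 W=0
Move 3: B@(2,2) -> caps B=0 W=0
Move 4: W@(0,0) -> caps B=0 W=0
Move 5: B@(2,3) -> caps B=0 W=0
Move 6: W@(2,0) -> caps B=0 W=0
Move 7: B@(3,0) -> caps B=0 W=0
Move 8: W@(3,1) -> caps B=0 W=1

Answer: W...
.W..
WBBB
.W..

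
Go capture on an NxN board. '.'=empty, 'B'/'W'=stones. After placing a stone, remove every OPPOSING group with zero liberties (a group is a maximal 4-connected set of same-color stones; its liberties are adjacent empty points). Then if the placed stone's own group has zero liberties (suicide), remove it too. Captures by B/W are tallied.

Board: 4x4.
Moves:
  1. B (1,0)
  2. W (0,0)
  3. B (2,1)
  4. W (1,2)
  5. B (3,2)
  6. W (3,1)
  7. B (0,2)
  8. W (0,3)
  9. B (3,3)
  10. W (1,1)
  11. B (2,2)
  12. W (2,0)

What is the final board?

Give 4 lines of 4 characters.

Move 1: B@(1,0) -> caps B=0 W=0
Move 2: W@(0,0) -> caps B=0 W=0
Move 3: B@(2,1) -> caps B=0 W=0
Move 4: W@(1,2) -> caps B=0 W=0
Move 5: B@(3,2) -> caps B=0 W=0
Move 6: W@(3,1) -> caps B=0 W=0
Move 7: B@(0,2) -> caps B=0 W=0
Move 8: W@(0,3) -> caps B=0 W=0
Move 9: B@(3,3) -> caps B=0 W=0
Move 10: W@(1,1) -> caps B=0 W=0
Move 11: B@(2,2) -> caps B=0 W=0
Move 12: W@(2,0) -> caps B=0 W=1

Answer: W.BW
.WW.
WBB.
.WBB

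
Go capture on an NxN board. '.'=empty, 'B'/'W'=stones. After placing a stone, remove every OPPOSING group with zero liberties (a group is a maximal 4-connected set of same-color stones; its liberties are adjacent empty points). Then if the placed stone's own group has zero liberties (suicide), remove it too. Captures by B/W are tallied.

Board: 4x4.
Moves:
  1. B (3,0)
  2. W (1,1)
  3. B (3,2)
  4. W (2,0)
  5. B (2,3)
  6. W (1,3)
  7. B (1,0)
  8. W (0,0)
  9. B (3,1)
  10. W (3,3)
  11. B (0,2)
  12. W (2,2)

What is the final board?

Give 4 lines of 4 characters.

Answer: W.B.
.W.W
W.WB
BBB.

Derivation:
Move 1: B@(3,0) -> caps B=0 W=0
Move 2: W@(1,1) -> caps B=0 W=0
Move 3: B@(3,2) -> caps B=0 W=0
Move 4: W@(2,0) -> caps B=0 W=0
Move 5: B@(2,3) -> caps B=0 W=0
Move 6: W@(1,3) -> caps B=0 W=0
Move 7: B@(1,0) -> caps B=0 W=0
Move 8: W@(0,0) -> caps B=0 W=1
Move 9: B@(3,1) -> caps B=0 W=1
Move 10: W@(3,3) -> caps B=0 W=1
Move 11: B@(0,2) -> caps B=0 W=1
Move 12: W@(2,2) -> caps B=0 W=1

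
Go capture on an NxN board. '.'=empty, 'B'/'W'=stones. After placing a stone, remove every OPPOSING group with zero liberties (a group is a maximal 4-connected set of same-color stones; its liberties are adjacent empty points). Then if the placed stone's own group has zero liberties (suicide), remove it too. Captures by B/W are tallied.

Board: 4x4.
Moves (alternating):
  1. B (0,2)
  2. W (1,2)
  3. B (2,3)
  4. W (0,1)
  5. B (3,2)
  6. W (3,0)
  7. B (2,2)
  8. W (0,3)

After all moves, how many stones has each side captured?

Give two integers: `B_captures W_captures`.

Answer: 0 1

Derivation:
Move 1: B@(0,2) -> caps B=0 W=0
Move 2: W@(1,2) -> caps B=0 W=0
Move 3: B@(2,3) -> caps B=0 W=0
Move 4: W@(0,1) -> caps B=0 W=0
Move 5: B@(3,2) -> caps B=0 W=0
Move 6: W@(3,0) -> caps B=0 W=0
Move 7: B@(2,2) -> caps B=0 W=0
Move 8: W@(0,3) -> caps B=0 W=1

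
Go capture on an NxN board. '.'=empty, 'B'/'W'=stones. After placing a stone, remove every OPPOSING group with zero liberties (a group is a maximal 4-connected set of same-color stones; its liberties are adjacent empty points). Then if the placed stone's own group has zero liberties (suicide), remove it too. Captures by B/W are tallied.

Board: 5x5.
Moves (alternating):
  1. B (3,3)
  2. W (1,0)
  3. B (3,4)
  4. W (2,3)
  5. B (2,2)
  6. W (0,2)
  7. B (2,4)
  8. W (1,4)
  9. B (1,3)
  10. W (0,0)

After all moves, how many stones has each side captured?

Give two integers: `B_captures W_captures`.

Answer: 1 0

Derivation:
Move 1: B@(3,3) -> caps B=0 W=0
Move 2: W@(1,0) -> caps B=0 W=0
Move 3: B@(3,4) -> caps B=0 W=0
Move 4: W@(2,3) -> caps B=0 W=0
Move 5: B@(2,2) -> caps B=0 W=0
Move 6: W@(0,2) -> caps B=0 W=0
Move 7: B@(2,4) -> caps B=0 W=0
Move 8: W@(1,4) -> caps B=0 W=0
Move 9: B@(1,3) -> caps B=1 W=0
Move 10: W@(0,0) -> caps B=1 W=0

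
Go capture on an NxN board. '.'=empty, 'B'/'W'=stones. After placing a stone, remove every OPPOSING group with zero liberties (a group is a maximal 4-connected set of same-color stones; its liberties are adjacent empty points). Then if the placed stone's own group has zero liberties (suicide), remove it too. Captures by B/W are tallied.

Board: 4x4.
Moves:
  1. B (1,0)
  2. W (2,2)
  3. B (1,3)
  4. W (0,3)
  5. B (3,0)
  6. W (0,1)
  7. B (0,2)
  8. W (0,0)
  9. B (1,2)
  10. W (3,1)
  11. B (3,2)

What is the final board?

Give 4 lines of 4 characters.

Move 1: B@(1,0) -> caps B=0 W=0
Move 2: W@(2,2) -> caps B=0 W=0
Move 3: B@(1,3) -> caps B=0 W=0
Move 4: W@(0,3) -> caps B=0 W=0
Move 5: B@(3,0) -> caps B=0 W=0
Move 6: W@(0,1) -> caps B=0 W=0
Move 7: B@(0,2) -> caps B=1 W=0
Move 8: W@(0,0) -> caps B=1 W=0
Move 9: B@(1,2) -> caps B=1 W=0
Move 10: W@(3,1) -> caps B=1 W=0
Move 11: B@(3,2) -> caps B=1 W=0

Answer: WWB.
B.BB
..W.
BWB.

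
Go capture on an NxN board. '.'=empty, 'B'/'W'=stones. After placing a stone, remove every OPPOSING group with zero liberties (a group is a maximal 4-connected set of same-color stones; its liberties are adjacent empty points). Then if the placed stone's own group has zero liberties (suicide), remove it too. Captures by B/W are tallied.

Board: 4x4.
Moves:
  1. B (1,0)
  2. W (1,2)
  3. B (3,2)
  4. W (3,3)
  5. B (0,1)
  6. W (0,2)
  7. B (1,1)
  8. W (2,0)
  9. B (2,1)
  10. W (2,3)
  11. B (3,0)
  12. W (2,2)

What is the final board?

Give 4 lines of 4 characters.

Move 1: B@(1,0) -> caps B=0 W=0
Move 2: W@(1,2) -> caps B=0 W=0
Move 3: B@(3,2) -> caps B=0 W=0
Move 4: W@(3,3) -> caps B=0 W=0
Move 5: B@(0,1) -> caps B=0 W=0
Move 6: W@(0,2) -> caps B=0 W=0
Move 7: B@(1,1) -> caps B=0 W=0
Move 8: W@(2,0) -> caps B=0 W=0
Move 9: B@(2,1) -> caps B=0 W=0
Move 10: W@(2,3) -> caps B=0 W=0
Move 11: B@(3,0) -> caps B=1 W=0
Move 12: W@(2,2) -> caps B=1 W=0

Answer: .BW.
BBW.
.BWW
B.BW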